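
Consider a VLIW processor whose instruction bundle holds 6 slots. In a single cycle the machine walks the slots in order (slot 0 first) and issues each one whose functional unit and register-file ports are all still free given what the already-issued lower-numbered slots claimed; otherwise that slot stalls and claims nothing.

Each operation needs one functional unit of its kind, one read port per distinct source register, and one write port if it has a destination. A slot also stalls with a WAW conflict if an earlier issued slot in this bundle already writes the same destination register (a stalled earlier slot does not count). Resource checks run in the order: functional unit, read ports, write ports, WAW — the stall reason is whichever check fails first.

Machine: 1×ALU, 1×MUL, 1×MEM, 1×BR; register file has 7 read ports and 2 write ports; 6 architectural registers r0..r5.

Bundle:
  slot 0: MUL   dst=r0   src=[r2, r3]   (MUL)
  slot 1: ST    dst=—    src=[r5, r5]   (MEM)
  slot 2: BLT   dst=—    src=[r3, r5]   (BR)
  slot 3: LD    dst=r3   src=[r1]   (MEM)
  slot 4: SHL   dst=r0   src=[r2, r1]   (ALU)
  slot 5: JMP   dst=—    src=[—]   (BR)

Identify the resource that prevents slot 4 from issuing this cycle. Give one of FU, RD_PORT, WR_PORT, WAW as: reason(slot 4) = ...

reason(slot 4) = WAW

  0. MUL→r0 ⇒ go  {1A/0Mu/1Ld/1B | 5r 1w}
  1. MEM ⇒ go  {1A/0Mu/0Ld/1B | 4r 1w}
  2. BR ⇒ go  {1A/0Mu/0Ld/0B | 2r 1w}
  3. MEM→r3 ⇒ no(FU)  {1A/0Mu/0Ld/0B | 2r 1w}
  4. ALU→r0 ⇒ no(WAW)  {1A/0Mu/0Ld/0B | 2r 1w}
  5. BR ⇒ no(FU)  {1A/0Mu/0Ld/0B | 2r 1w}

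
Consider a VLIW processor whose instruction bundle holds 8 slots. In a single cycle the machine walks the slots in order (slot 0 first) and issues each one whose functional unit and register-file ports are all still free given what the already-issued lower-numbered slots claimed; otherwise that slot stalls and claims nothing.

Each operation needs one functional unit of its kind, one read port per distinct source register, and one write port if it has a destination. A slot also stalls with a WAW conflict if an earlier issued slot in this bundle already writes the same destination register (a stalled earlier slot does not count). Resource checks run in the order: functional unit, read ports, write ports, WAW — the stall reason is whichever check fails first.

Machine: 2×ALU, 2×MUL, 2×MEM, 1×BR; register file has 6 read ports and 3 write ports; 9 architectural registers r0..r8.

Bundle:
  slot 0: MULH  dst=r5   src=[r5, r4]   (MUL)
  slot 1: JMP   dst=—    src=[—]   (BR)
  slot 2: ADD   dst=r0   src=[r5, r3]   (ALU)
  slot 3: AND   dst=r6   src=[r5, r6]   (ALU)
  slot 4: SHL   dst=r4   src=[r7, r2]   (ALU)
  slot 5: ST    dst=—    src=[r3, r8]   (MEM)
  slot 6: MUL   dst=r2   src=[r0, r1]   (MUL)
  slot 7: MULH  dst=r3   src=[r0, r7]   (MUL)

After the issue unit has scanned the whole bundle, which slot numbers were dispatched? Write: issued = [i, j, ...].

  0. MUL→r5 ⇒ go  {2A/1Mu/2Ld/1B | 4r 2w}
  1. BR ⇒ go  {2A/1Mu/2Ld/0B | 4r 2w}
  2. ALU→r0 ⇒ go  {1A/1Mu/2Ld/0B | 2r 1w}
  3. ALU→r6 ⇒ go  {0A/1Mu/2Ld/0B | 0r 0w}
  4. ALU→r4 ⇒ no(FU)  {0A/1Mu/2Ld/0B | 0r 0w}
  5. MEM ⇒ no(RD_PORT)  {0A/1Mu/2Ld/0B | 0r 0w}
  6. MUL→r2 ⇒ no(RD_PORT)  {0A/1Mu/2Ld/0B | 0r 0w}
  7. MUL→r3 ⇒ no(RD_PORT)  {0A/1Mu/2Ld/0B | 0r 0w}

issued = [0, 1, 2, 3]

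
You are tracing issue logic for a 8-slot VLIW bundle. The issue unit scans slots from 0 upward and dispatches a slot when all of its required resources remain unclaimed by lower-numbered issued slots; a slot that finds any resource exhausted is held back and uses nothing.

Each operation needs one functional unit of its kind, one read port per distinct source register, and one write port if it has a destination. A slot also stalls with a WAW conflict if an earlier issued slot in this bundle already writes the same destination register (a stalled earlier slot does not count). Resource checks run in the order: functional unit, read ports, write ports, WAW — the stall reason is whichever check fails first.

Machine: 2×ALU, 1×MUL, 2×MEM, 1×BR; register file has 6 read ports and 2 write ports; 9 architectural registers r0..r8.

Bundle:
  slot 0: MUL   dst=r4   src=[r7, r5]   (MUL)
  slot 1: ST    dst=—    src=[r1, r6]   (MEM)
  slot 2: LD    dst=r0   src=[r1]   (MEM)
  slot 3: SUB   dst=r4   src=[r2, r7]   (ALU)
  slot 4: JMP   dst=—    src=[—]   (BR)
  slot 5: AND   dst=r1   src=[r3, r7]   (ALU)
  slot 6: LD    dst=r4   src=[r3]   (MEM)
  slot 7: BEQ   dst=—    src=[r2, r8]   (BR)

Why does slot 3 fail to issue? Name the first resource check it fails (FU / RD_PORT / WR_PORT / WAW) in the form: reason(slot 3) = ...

  0. MUL→r4 ⇒ go  {2A/0Mu/2Ld/1B | 4r 1w}
  1. MEM ⇒ go  {2A/0Mu/1Ld/1B | 2r 1w}
  2. MEM→r0 ⇒ go  {2A/0Mu/0Ld/1B | 1r 0w}
  3. ALU→r4 ⇒ no(RD_PORT)  {2A/0Mu/0Ld/1B | 1r 0w}
  4. BR ⇒ go  {2A/0Mu/0Ld/0B | 1r 0w}
  5. ALU→r1 ⇒ no(RD_PORT)  {2A/0Mu/0Ld/0B | 1r 0w}
  6. MEM→r4 ⇒ no(FU)  {2A/0Mu/0Ld/0B | 1r 0w}
  7. BR ⇒ no(FU)  {2A/0Mu/0Ld/0B | 1r 0w}

reason(slot 3) = RD_PORT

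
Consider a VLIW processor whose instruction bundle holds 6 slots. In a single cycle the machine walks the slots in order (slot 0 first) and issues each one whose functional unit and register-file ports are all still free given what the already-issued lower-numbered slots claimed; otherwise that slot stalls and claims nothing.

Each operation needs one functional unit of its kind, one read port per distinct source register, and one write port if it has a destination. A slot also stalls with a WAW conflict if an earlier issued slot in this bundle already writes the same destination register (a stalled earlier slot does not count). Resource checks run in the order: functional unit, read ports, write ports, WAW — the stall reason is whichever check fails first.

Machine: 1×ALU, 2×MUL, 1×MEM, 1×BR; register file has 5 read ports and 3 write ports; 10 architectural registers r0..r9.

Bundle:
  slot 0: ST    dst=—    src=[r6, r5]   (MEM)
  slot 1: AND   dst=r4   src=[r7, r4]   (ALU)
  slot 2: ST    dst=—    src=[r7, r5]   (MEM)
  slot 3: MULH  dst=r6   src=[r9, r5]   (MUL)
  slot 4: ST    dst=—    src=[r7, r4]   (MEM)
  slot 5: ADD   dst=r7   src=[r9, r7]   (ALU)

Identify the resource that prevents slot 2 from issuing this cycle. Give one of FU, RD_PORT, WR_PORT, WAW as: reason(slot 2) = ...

reason(slot 2) = FU

(0) want 1×MEM +2rd +0wr — yes → AL1|MU2|ME0|BR1|rd3|wr3
(1) want 1×ALU +2rd +1wr — yes → AL0|MU2|ME0|BR1|rd1|wr2
(2) want 1×MEM +2rd +0wr — FU → AL0|MU2|ME0|BR1|rd1|wr2
(3) want 1×MUL +2rd +1wr — RD_PORT → AL0|MU2|ME0|BR1|rd1|wr2
(4) want 1×MEM +2rd +0wr — FU → AL0|MU2|ME0|BR1|rd1|wr2
(5) want 1×ALU +2rd +1wr — FU → AL0|MU2|ME0|BR1|rd1|wr2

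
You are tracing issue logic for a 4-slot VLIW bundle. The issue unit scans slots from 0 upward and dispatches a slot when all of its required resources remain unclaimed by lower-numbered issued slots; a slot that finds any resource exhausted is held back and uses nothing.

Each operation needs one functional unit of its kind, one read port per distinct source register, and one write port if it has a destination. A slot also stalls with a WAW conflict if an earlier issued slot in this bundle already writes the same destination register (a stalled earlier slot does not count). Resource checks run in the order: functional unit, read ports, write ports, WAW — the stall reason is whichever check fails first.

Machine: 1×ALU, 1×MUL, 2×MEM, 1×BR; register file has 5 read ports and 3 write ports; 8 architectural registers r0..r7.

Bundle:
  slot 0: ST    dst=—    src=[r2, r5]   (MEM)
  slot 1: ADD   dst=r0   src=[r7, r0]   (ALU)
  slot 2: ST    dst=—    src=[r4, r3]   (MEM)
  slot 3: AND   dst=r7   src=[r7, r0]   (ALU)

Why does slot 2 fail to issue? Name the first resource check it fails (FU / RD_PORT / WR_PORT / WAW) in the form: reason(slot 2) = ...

#0 MEM src=r2,r5 dispatched  <A:1 Mu:1 Ld:1 B:1 rd:3 wr:3>
#1 ALU src=r7,r0 dispatched  <A:0 Mu:1 Ld:1 B:1 rd:1 wr:2>
#2 MEM src=r4,r3 held:RD_PORT  <A:0 Mu:1 Ld:1 B:1 rd:1 wr:2>
#3 ALU src=r7,r0 held:FU  <A:0 Mu:1 Ld:1 B:1 rd:1 wr:2>

reason(slot 2) = RD_PORT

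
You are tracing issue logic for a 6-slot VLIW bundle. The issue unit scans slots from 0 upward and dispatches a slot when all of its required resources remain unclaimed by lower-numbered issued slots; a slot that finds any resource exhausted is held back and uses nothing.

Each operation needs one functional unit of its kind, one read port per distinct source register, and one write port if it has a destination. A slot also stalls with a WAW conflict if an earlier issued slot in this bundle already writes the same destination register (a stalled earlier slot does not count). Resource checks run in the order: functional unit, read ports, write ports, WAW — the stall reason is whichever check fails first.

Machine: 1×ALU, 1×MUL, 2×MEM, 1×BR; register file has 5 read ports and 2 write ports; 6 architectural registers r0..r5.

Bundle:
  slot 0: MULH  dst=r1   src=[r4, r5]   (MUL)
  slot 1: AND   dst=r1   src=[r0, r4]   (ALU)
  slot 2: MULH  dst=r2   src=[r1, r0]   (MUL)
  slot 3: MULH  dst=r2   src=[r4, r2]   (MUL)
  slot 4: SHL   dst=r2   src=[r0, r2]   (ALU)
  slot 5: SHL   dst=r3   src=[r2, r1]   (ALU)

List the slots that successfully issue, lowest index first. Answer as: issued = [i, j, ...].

issued = [0, 4]

(0) want 1×MUL +2rd +1wr — yes → AL1|MU0|ME2|BR1|rd3|wr1
(1) want 1×ALU +2rd +1wr — WAW → AL1|MU0|ME2|BR1|rd3|wr1
(2) want 1×MUL +2rd +1wr — FU → AL1|MU0|ME2|BR1|rd3|wr1
(3) want 1×MUL +2rd +1wr — FU → AL1|MU0|ME2|BR1|rd3|wr1
(4) want 1×ALU +2rd +1wr — yes → AL0|MU0|ME2|BR1|rd1|wr0
(5) want 1×ALU +2rd +1wr — FU → AL0|MU0|ME2|BR1|rd1|wr0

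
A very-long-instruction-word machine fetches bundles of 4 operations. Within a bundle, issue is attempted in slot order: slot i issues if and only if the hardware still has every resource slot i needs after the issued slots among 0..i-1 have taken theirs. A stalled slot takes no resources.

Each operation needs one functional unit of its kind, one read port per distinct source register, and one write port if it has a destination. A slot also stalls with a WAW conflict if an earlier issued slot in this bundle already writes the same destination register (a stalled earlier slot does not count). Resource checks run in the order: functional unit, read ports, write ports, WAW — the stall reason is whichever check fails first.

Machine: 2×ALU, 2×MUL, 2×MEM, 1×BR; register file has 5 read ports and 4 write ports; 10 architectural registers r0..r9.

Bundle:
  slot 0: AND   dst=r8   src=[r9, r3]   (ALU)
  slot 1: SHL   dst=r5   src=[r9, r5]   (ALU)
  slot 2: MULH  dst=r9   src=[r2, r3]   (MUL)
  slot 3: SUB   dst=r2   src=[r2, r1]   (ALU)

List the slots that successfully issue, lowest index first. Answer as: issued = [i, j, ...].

issued = [0, 1]

  0. ALU→r8 ⇒ go  {1A/2Mu/2Ld/1B | 3r 3w}
  1. ALU→r5 ⇒ go  {0A/2Mu/2Ld/1B | 1r 2w}
  2. MUL→r9 ⇒ no(RD_PORT)  {0A/2Mu/2Ld/1B | 1r 2w}
  3. ALU→r2 ⇒ no(FU)  {0A/2Mu/2Ld/1B | 1r 2w}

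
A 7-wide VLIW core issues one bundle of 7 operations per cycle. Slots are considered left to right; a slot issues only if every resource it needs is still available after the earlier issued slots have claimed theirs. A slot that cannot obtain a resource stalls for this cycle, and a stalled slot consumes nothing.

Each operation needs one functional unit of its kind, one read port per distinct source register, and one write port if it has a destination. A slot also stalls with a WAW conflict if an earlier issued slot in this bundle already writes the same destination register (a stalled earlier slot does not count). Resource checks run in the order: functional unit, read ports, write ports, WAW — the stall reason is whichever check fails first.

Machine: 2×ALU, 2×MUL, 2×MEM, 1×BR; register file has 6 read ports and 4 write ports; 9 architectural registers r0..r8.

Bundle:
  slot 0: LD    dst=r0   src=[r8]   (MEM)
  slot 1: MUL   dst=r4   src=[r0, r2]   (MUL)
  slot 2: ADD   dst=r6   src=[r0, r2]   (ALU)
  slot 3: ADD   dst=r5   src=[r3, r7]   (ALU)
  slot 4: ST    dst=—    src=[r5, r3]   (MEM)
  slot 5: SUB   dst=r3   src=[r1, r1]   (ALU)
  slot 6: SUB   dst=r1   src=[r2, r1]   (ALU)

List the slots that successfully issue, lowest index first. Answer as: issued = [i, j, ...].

issued = [0, 1, 2, 5]

(0) want 1×MEM +1rd +1wr — yes → AL2|MU2|ME1|BR1|rd5|wr3
(1) want 1×MUL +2rd +1wr — yes → AL2|MU1|ME1|BR1|rd3|wr2
(2) want 1×ALU +2rd +1wr — yes → AL1|MU1|ME1|BR1|rd1|wr1
(3) want 1×ALU +2rd +1wr — RD_PORT → AL1|MU1|ME1|BR1|rd1|wr1
(4) want 1×MEM +2rd +0wr — RD_PORT → AL1|MU1|ME1|BR1|rd1|wr1
(5) want 1×ALU +1rd +1wr — yes → AL0|MU1|ME1|BR1|rd0|wr0
(6) want 1×ALU +2rd +1wr — FU → AL0|MU1|ME1|BR1|rd0|wr0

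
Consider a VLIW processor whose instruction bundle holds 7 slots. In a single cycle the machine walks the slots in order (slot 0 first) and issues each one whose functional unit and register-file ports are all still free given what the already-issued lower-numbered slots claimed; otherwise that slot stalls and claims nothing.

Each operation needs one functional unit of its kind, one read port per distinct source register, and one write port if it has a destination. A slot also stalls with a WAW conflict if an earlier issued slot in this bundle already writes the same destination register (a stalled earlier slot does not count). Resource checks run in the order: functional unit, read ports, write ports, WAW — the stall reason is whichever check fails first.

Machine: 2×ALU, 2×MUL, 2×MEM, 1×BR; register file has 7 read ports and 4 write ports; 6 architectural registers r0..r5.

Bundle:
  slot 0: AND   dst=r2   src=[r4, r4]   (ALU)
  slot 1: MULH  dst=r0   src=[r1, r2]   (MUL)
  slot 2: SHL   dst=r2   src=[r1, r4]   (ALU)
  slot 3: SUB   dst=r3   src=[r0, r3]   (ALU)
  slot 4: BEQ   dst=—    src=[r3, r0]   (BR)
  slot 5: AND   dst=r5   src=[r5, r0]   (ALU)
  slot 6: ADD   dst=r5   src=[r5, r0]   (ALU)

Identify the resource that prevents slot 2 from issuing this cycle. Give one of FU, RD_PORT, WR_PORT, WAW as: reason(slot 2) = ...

reason(slot 2) = WAW

slot 0 (ALU): ISSUE — free A1,Mu2,Ld2,B1 rp6 wp3
slot 1 (MUL): ISSUE — free A1,Mu1,Ld2,B1 rp4 wp2
slot 2 (ALU): stall WAW — free A1,Mu1,Ld2,B1 rp4 wp2
slot 3 (ALU): ISSUE — free A0,Mu1,Ld2,B1 rp2 wp1
slot 4 (BR): ISSUE — free A0,Mu1,Ld2,B0 rp0 wp1
slot 5 (ALU): stall FU — free A0,Mu1,Ld2,B0 rp0 wp1
slot 6 (ALU): stall FU — free A0,Mu1,Ld2,B0 rp0 wp1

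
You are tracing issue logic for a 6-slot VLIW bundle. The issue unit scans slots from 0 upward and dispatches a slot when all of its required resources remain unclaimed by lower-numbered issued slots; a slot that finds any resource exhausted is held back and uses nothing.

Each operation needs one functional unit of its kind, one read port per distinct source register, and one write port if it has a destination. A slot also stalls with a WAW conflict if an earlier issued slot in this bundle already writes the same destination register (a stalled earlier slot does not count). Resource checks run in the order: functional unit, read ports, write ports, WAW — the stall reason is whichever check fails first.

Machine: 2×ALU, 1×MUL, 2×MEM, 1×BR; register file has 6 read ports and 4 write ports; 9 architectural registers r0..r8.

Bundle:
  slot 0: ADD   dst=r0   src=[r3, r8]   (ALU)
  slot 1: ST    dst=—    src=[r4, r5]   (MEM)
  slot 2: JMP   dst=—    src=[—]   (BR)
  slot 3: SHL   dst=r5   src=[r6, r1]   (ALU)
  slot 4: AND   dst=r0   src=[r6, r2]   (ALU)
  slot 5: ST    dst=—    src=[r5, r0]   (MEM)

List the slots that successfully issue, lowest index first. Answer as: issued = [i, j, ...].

issued = [0, 1, 2, 3]

#0 ALU src=r3,r8 dispatched  <A:1 Mu:1 Ld:2 B:1 rd:4 wr:3>
#1 MEM src=r4,r5 dispatched  <A:1 Mu:1 Ld:1 B:1 rd:2 wr:3>
#2 BR src=- dispatched  <A:1 Mu:1 Ld:1 B:0 rd:2 wr:3>
#3 ALU src=r6,r1 dispatched  <A:0 Mu:1 Ld:1 B:0 rd:0 wr:2>
#4 ALU src=r6,r2 held:FU  <A:0 Mu:1 Ld:1 B:0 rd:0 wr:2>
#5 MEM src=r5,r0 held:RD_PORT  <A:0 Mu:1 Ld:1 B:0 rd:0 wr:2>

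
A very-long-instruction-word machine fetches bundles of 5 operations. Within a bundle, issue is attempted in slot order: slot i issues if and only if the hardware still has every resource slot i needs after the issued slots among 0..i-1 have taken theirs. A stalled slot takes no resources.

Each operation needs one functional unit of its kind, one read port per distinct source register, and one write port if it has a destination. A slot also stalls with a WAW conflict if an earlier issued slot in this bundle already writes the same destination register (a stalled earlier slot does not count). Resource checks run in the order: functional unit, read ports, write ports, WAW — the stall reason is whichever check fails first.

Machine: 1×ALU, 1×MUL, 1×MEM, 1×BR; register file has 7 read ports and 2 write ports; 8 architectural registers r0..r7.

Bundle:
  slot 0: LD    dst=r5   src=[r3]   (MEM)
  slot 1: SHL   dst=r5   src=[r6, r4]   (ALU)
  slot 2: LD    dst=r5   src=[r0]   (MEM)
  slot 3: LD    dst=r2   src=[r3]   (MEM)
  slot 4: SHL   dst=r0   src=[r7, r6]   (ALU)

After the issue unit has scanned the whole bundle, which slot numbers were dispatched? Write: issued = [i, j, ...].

issued = [0, 4]

  0. MEM→r5 ⇒ go  {1A/1Mu/0Ld/1B | 6r 1w}
  1. ALU→r5 ⇒ no(WAW)  {1A/1Mu/0Ld/1B | 6r 1w}
  2. MEM→r5 ⇒ no(FU)  {1A/1Mu/0Ld/1B | 6r 1w}
  3. MEM→r2 ⇒ no(FU)  {1A/1Mu/0Ld/1B | 6r 1w}
  4. ALU→r0 ⇒ go  {0A/1Mu/0Ld/1B | 4r 0w}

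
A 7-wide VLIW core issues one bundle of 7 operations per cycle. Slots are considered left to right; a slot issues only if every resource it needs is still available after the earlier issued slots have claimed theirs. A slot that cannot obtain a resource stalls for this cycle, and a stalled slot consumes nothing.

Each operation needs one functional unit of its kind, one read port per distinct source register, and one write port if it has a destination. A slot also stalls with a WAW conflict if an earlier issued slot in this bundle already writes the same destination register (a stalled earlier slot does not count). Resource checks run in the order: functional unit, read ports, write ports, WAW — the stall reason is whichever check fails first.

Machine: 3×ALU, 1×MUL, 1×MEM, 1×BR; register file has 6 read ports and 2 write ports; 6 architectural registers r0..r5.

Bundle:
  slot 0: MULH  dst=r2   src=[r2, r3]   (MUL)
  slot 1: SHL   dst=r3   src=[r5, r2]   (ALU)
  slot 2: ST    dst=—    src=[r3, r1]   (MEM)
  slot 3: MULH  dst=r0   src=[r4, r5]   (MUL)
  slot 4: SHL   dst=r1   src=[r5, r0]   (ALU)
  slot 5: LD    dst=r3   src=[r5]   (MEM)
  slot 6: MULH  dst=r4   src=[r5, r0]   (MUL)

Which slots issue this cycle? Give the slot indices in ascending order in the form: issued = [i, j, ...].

  0. MUL→r2 ⇒ go  {3A/0Mu/1Ld/1B | 4r 1w}
  1. ALU→r3 ⇒ go  {2A/0Mu/1Ld/1B | 2r 0w}
  2. MEM ⇒ go  {2A/0Mu/0Ld/1B | 0r 0w}
  3. MUL→r0 ⇒ no(FU)  {2A/0Mu/0Ld/1B | 0r 0w}
  4. ALU→r1 ⇒ no(RD_PORT)  {2A/0Mu/0Ld/1B | 0r 0w}
  5. MEM→r3 ⇒ no(FU)  {2A/0Mu/0Ld/1B | 0r 0w}
  6. MUL→r4 ⇒ no(FU)  {2A/0Mu/0Ld/1B | 0r 0w}

issued = [0, 1, 2]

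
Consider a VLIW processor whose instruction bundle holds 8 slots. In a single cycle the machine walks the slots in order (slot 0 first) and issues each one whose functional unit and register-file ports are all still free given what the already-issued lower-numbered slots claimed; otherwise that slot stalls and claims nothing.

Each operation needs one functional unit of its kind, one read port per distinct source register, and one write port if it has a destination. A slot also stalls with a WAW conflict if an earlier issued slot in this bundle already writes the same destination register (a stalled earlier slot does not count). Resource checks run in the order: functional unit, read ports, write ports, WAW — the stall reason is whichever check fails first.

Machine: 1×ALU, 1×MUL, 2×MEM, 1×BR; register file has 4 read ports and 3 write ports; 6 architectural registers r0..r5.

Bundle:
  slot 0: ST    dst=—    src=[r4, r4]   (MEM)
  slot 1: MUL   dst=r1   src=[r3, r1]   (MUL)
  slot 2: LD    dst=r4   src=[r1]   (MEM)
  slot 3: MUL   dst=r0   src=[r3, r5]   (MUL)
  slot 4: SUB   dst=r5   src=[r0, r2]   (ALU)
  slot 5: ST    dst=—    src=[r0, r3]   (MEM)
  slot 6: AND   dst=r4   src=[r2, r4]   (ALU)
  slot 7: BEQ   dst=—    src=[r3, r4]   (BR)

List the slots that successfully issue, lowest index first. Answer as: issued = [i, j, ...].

(0) want 1×MEM +1rd +0wr — yes → AL1|MU1|ME1|BR1|rd3|wr3
(1) want 1×MUL +2rd +1wr — yes → AL1|MU0|ME1|BR1|rd1|wr2
(2) want 1×MEM +1rd +1wr — yes → AL1|MU0|ME0|BR1|rd0|wr1
(3) want 1×MUL +2rd +1wr — FU → AL1|MU0|ME0|BR1|rd0|wr1
(4) want 1×ALU +2rd +1wr — RD_PORT → AL1|MU0|ME0|BR1|rd0|wr1
(5) want 1×MEM +2rd +0wr — FU → AL1|MU0|ME0|BR1|rd0|wr1
(6) want 1×ALU +2rd +1wr — RD_PORT → AL1|MU0|ME0|BR1|rd0|wr1
(7) want 1×BR +2rd +0wr — RD_PORT → AL1|MU0|ME0|BR1|rd0|wr1

issued = [0, 1, 2]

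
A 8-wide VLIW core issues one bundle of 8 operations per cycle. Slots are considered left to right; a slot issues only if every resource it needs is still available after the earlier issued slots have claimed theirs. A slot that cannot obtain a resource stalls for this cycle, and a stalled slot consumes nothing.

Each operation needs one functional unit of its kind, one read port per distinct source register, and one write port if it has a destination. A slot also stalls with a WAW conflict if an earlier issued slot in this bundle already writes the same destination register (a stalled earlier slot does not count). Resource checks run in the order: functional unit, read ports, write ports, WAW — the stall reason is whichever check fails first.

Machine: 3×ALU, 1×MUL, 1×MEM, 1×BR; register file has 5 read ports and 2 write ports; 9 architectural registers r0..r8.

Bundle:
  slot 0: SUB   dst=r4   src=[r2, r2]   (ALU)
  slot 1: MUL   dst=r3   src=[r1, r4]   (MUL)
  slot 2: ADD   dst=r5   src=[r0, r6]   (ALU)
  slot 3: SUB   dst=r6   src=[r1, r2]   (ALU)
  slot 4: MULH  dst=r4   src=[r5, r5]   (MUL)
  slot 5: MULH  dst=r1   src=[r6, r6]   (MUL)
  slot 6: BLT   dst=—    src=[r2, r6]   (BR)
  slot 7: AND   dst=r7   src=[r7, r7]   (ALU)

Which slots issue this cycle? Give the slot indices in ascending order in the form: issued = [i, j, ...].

issued = [0, 1, 6]

slot 0 (ALU): ISSUE — free A2,Mu1,Ld1,B1 rp4 wp1
slot 1 (MUL): ISSUE — free A2,Mu0,Ld1,B1 rp2 wp0
slot 2 (ALU): stall WR_PORT — free A2,Mu0,Ld1,B1 rp2 wp0
slot 3 (ALU): stall WR_PORT — free A2,Mu0,Ld1,B1 rp2 wp0
slot 4 (MUL): stall FU — free A2,Mu0,Ld1,B1 rp2 wp0
slot 5 (MUL): stall FU — free A2,Mu0,Ld1,B1 rp2 wp0
slot 6 (BR): ISSUE — free A2,Mu0,Ld1,B0 rp0 wp0
slot 7 (ALU): stall RD_PORT — free A2,Mu0,Ld1,B0 rp0 wp0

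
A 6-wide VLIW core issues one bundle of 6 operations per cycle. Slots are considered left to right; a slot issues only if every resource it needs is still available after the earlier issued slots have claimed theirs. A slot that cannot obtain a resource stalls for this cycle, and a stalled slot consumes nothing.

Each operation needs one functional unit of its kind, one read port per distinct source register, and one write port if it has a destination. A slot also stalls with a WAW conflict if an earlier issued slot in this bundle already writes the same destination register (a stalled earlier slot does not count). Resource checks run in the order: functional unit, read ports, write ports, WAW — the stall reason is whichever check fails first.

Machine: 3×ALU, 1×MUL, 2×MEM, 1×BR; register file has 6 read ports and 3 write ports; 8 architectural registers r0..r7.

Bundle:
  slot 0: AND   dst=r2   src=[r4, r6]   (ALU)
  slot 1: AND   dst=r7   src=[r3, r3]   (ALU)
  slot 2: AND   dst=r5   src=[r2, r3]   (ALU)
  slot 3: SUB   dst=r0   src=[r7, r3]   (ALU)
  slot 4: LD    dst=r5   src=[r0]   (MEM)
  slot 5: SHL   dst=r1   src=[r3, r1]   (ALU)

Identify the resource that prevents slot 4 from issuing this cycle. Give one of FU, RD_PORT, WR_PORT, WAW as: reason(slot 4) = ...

  0. ALU→r2 ⇒ go  {2A/1Mu/2Ld/1B | 4r 2w}
  1. ALU→r7 ⇒ go  {1A/1Mu/2Ld/1B | 3r 1w}
  2. ALU→r5 ⇒ go  {0A/1Mu/2Ld/1B | 1r 0w}
  3. ALU→r0 ⇒ no(FU)  {0A/1Mu/2Ld/1B | 1r 0w}
  4. MEM→r5 ⇒ no(WR_PORT)  {0A/1Mu/2Ld/1B | 1r 0w}
  5. ALU→r1 ⇒ no(FU)  {0A/1Mu/2Ld/1B | 1r 0w}

reason(slot 4) = WR_PORT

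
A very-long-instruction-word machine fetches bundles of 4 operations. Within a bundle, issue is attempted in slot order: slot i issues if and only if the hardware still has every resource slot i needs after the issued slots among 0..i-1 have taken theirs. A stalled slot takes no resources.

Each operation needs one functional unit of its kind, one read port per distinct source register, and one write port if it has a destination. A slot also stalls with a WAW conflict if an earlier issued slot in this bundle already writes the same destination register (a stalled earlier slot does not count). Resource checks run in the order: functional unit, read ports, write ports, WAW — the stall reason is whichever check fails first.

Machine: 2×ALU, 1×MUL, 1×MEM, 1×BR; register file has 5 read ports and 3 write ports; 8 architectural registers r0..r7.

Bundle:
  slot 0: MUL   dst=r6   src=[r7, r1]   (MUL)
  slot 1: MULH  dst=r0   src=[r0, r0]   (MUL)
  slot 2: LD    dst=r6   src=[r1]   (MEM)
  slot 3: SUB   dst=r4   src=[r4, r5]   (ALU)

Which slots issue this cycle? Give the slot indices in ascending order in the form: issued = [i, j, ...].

issued = [0, 3]

#0 MUL src=r7,r1 dispatched  <A:2 Mu:0 Ld:1 B:1 rd:3 wr:2>
#1 MUL src=r0,r0 held:FU  <A:2 Mu:0 Ld:1 B:1 rd:3 wr:2>
#2 MEM src=r1 held:WAW  <A:2 Mu:0 Ld:1 B:1 rd:3 wr:2>
#3 ALU src=r4,r5 dispatched  <A:1 Mu:0 Ld:1 B:1 rd:1 wr:1>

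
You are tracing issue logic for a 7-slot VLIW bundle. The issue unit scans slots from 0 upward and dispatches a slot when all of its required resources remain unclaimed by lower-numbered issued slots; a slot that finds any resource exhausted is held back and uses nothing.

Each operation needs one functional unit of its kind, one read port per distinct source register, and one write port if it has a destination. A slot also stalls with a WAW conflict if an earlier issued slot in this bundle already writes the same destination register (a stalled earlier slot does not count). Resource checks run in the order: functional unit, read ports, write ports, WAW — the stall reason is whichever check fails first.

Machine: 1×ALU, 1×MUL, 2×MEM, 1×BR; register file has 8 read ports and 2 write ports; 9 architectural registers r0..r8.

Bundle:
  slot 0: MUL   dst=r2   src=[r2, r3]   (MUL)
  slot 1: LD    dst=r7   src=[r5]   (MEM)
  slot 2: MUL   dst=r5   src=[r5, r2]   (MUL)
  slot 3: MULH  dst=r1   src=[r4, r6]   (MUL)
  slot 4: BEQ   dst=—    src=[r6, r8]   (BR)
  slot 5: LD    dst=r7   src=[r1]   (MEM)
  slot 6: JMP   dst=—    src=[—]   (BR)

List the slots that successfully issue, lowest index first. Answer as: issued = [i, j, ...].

issued = [0, 1, 4]

(0) want 1×MUL +2rd +1wr — yes → AL1|MU0|ME2|BR1|rd6|wr1
(1) want 1×MEM +1rd +1wr — yes → AL1|MU0|ME1|BR1|rd5|wr0
(2) want 1×MUL +2rd +1wr — FU → AL1|MU0|ME1|BR1|rd5|wr0
(3) want 1×MUL +2rd +1wr — FU → AL1|MU0|ME1|BR1|rd5|wr0
(4) want 1×BR +2rd +0wr — yes → AL1|MU0|ME1|BR0|rd3|wr0
(5) want 1×MEM +1rd +1wr — WR_PORT → AL1|MU0|ME1|BR0|rd3|wr0
(6) want 1×BR +0rd +0wr — FU → AL1|MU0|ME1|BR0|rd3|wr0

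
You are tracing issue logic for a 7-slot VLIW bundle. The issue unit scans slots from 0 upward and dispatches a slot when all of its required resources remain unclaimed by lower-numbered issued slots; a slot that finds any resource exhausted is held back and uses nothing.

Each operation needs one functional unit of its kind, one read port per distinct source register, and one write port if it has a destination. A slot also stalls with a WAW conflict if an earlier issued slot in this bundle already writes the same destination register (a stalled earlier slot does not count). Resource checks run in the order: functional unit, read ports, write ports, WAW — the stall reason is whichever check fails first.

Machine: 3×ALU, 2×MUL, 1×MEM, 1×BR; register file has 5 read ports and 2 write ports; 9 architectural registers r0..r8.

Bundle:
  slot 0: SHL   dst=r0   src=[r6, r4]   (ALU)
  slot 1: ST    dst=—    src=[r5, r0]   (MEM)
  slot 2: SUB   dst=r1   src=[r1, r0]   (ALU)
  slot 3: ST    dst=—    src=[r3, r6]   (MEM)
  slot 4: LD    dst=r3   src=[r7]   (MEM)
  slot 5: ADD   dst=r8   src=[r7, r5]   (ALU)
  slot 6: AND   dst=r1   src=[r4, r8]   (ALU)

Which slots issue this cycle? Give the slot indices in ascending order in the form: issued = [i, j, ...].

  0. ALU→r0 ⇒ go  {2A/2Mu/1Ld/1B | 3r 1w}
  1. MEM ⇒ go  {2A/2Mu/0Ld/1B | 1r 1w}
  2. ALU→r1 ⇒ no(RD_PORT)  {2A/2Mu/0Ld/1B | 1r 1w}
  3. MEM ⇒ no(FU)  {2A/2Mu/0Ld/1B | 1r 1w}
  4. MEM→r3 ⇒ no(FU)  {2A/2Mu/0Ld/1B | 1r 1w}
  5. ALU→r8 ⇒ no(RD_PORT)  {2A/2Mu/0Ld/1B | 1r 1w}
  6. ALU→r1 ⇒ no(RD_PORT)  {2A/2Mu/0Ld/1B | 1r 1w}

issued = [0, 1]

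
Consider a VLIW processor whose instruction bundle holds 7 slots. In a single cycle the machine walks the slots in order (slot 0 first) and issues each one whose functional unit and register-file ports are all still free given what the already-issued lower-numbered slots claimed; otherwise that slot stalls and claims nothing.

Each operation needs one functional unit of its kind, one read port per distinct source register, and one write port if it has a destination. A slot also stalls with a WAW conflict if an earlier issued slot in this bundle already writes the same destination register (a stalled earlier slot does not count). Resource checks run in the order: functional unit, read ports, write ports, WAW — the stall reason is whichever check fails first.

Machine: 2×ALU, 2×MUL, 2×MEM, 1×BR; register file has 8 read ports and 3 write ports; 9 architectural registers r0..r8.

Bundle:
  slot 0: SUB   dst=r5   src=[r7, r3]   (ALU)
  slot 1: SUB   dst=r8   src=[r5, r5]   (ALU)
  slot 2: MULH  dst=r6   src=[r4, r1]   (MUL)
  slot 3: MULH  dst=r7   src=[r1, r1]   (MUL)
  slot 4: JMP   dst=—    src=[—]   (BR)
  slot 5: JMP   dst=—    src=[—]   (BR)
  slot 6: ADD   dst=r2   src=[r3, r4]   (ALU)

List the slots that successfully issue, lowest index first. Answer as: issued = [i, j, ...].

issued = [0, 1, 2, 4]

[0] ALU needs rd=2 wr=1: ok; after: ALU=1 MUL=2 MEM=2 BR=1, R=6, W=2
[1] ALU needs rd=1 wr=1: ok; after: ALU=0 MUL=2 MEM=2 BR=1, R=5, W=1
[2] MUL needs rd=2 wr=1: ok; after: ALU=0 MUL=1 MEM=2 BR=1, R=3, W=0
[3] MUL needs rd=1 wr=1: WR_PORT; after: ALU=0 MUL=1 MEM=2 BR=1, R=3, W=0
[4] BR needs rd=0 wr=0: ok; after: ALU=0 MUL=1 MEM=2 BR=0, R=3, W=0
[5] BR needs rd=0 wr=0: FU; after: ALU=0 MUL=1 MEM=2 BR=0, R=3, W=0
[6] ALU needs rd=2 wr=1: FU; after: ALU=0 MUL=1 MEM=2 BR=0, R=3, W=0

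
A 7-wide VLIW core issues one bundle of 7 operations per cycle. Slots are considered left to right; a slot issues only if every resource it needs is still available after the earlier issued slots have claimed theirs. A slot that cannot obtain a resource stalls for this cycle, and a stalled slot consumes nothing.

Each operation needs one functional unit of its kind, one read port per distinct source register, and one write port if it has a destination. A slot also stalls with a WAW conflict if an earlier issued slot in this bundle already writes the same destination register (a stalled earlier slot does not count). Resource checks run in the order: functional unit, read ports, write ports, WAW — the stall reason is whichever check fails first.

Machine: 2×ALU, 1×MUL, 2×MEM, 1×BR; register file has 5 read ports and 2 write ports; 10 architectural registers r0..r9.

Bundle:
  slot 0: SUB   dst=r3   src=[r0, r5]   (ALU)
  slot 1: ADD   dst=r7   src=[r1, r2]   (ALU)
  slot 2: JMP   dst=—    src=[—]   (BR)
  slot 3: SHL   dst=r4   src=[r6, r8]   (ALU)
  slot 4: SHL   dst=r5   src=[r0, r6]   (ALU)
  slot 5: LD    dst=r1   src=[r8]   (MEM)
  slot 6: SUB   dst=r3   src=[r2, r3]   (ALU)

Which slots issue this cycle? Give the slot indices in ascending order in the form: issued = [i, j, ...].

issued = [0, 1, 2]

  0. ALU→r3 ⇒ go  {1A/1Mu/2Ld/1B | 3r 1w}
  1. ALU→r7 ⇒ go  {0A/1Mu/2Ld/1B | 1r 0w}
  2. BR ⇒ go  {0A/1Mu/2Ld/0B | 1r 0w}
  3. ALU→r4 ⇒ no(FU)  {0A/1Mu/2Ld/0B | 1r 0w}
  4. ALU→r5 ⇒ no(FU)  {0A/1Mu/2Ld/0B | 1r 0w}
  5. MEM→r1 ⇒ no(WR_PORT)  {0A/1Mu/2Ld/0B | 1r 0w}
  6. ALU→r3 ⇒ no(FU)  {0A/1Mu/2Ld/0B | 1r 0w}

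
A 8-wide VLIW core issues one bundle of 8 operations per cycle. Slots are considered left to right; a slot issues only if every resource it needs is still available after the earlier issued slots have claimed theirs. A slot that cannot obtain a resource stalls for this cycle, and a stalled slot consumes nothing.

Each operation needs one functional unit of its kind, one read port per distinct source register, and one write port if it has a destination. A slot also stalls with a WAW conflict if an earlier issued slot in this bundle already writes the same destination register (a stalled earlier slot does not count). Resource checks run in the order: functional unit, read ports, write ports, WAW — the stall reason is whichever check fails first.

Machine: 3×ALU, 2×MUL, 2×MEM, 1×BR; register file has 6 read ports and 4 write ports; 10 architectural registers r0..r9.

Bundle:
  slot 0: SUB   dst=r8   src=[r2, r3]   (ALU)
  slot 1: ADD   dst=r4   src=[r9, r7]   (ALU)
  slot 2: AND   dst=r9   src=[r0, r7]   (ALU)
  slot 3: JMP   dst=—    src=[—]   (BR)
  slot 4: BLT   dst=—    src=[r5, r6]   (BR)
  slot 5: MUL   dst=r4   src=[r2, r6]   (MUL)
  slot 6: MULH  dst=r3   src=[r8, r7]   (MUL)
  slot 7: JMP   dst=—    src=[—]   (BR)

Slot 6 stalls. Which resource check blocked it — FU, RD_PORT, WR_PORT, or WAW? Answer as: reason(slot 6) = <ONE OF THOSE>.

slot 0 (ALU): ISSUE — free A2,Mu2,Ld2,B1 rp4 wp3
slot 1 (ALU): ISSUE — free A1,Mu2,Ld2,B1 rp2 wp2
slot 2 (ALU): ISSUE — free A0,Mu2,Ld2,B1 rp0 wp1
slot 3 (BR): ISSUE — free A0,Mu2,Ld2,B0 rp0 wp1
slot 4 (BR): stall FU — free A0,Mu2,Ld2,B0 rp0 wp1
slot 5 (MUL): stall RD_PORT — free A0,Mu2,Ld2,B0 rp0 wp1
slot 6 (MUL): stall RD_PORT — free A0,Mu2,Ld2,B0 rp0 wp1
slot 7 (BR): stall FU — free A0,Mu2,Ld2,B0 rp0 wp1

reason(slot 6) = RD_PORT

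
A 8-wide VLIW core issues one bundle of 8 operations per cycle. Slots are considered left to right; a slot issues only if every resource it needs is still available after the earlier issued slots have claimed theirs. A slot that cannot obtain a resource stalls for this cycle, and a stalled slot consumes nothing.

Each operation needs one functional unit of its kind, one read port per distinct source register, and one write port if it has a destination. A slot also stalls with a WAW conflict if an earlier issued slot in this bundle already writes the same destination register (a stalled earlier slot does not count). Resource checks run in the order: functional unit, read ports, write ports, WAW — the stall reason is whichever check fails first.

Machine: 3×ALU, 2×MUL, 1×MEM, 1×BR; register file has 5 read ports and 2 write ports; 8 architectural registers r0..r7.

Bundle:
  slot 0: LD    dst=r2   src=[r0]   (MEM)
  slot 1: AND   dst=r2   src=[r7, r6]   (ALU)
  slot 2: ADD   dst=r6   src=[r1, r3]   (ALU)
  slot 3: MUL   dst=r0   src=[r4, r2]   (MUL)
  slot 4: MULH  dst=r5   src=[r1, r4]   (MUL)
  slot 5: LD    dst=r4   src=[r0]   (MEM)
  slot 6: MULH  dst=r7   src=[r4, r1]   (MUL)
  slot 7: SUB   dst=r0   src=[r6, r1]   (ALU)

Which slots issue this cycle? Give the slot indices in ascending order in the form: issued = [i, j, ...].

issued = [0, 2]

#0 MEM src=r0 dispatched  <A:3 Mu:2 Ld:0 B:1 rd:4 wr:1>
#1 ALU src=r7,r6 held:WAW  <A:3 Mu:2 Ld:0 B:1 rd:4 wr:1>
#2 ALU src=r1,r3 dispatched  <A:2 Mu:2 Ld:0 B:1 rd:2 wr:0>
#3 MUL src=r4,r2 held:WR_PORT  <A:2 Mu:2 Ld:0 B:1 rd:2 wr:0>
#4 MUL src=r1,r4 held:WR_PORT  <A:2 Mu:2 Ld:0 B:1 rd:2 wr:0>
#5 MEM src=r0 held:FU  <A:2 Mu:2 Ld:0 B:1 rd:2 wr:0>
#6 MUL src=r4,r1 held:WR_PORT  <A:2 Mu:2 Ld:0 B:1 rd:2 wr:0>
#7 ALU src=r6,r1 held:WR_PORT  <A:2 Mu:2 Ld:0 B:1 rd:2 wr:0>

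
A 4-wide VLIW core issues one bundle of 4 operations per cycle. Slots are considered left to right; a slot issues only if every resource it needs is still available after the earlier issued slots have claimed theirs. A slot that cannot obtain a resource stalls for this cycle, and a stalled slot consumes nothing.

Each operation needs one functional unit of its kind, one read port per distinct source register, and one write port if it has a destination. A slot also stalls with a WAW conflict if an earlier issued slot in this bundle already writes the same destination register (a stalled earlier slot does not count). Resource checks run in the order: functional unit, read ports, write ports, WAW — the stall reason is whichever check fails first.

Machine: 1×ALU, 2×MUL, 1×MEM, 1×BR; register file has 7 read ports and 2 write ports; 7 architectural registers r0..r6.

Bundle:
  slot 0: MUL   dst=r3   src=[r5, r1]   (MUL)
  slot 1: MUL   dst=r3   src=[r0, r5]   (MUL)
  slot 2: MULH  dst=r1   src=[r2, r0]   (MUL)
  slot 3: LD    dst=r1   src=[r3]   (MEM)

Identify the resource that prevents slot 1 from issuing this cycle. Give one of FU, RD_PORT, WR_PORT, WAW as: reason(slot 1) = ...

#0 MUL src=r5,r1 dispatched  <A:1 Mu:1 Ld:1 B:1 rd:5 wr:1>
#1 MUL src=r0,r5 held:WAW  <A:1 Mu:1 Ld:1 B:1 rd:5 wr:1>
#2 MUL src=r2,r0 dispatched  <A:1 Mu:0 Ld:1 B:1 rd:3 wr:0>
#3 MEM src=r3 held:WR_PORT  <A:1 Mu:0 Ld:1 B:1 rd:3 wr:0>

reason(slot 1) = WAW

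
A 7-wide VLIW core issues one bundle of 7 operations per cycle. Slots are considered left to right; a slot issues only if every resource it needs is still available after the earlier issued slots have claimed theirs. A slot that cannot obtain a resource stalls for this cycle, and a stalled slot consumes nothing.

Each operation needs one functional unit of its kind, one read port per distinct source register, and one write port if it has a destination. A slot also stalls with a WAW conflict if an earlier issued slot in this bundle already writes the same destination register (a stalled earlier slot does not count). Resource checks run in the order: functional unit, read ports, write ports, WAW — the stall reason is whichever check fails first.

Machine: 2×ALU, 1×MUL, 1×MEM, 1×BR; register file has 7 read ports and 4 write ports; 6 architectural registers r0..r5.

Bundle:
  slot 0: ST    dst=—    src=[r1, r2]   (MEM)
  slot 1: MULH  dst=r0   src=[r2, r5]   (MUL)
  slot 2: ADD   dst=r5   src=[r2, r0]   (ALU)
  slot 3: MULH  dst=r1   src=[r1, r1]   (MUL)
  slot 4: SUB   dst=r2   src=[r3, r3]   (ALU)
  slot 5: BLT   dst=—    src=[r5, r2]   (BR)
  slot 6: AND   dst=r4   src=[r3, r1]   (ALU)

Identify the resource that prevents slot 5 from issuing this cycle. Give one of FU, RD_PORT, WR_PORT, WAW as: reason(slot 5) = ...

[0] MEM needs rd=2 wr=0: ok; after: ALU=2 MUL=1 MEM=0 BR=1, R=5, W=4
[1] MUL needs rd=2 wr=1: ok; after: ALU=2 MUL=0 MEM=0 BR=1, R=3, W=3
[2] ALU needs rd=2 wr=1: ok; after: ALU=1 MUL=0 MEM=0 BR=1, R=1, W=2
[3] MUL needs rd=1 wr=1: FU; after: ALU=1 MUL=0 MEM=0 BR=1, R=1, W=2
[4] ALU needs rd=1 wr=1: ok; after: ALU=0 MUL=0 MEM=0 BR=1, R=0, W=1
[5] BR needs rd=2 wr=0: RD_PORT; after: ALU=0 MUL=0 MEM=0 BR=1, R=0, W=1
[6] ALU needs rd=2 wr=1: FU; after: ALU=0 MUL=0 MEM=0 BR=1, R=0, W=1

reason(slot 5) = RD_PORT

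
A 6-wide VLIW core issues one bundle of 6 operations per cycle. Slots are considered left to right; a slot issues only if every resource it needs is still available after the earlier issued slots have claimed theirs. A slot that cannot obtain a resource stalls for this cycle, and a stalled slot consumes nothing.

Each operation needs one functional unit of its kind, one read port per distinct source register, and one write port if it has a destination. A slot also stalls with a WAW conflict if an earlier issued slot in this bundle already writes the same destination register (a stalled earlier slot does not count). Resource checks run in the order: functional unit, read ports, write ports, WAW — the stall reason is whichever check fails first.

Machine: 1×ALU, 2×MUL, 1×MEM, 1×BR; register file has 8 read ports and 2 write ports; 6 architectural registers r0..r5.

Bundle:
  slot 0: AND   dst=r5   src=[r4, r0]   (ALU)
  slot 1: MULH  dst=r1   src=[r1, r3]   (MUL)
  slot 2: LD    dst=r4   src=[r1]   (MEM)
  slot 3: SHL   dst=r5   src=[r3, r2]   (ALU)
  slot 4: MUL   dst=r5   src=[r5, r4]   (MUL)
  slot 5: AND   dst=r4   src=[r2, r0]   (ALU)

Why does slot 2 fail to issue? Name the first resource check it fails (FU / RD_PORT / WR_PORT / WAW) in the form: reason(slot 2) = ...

(0) want 1×ALU +2rd +1wr — yes → AL0|MU2|ME1|BR1|rd6|wr1
(1) want 1×MUL +2rd +1wr — yes → AL0|MU1|ME1|BR1|rd4|wr0
(2) want 1×MEM +1rd +1wr — WR_PORT → AL0|MU1|ME1|BR1|rd4|wr0
(3) want 1×ALU +2rd +1wr — FU → AL0|MU1|ME1|BR1|rd4|wr0
(4) want 1×MUL +2rd +1wr — WR_PORT → AL0|MU1|ME1|BR1|rd4|wr0
(5) want 1×ALU +2rd +1wr — FU → AL0|MU1|ME1|BR1|rd4|wr0

reason(slot 2) = WR_PORT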